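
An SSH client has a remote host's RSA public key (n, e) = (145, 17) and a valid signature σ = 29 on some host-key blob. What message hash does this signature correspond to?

29

σ^2 ≡ 29^2 = 841 ≡ 116
σ^4 ≡ 116^2 = 13456 ≡ 116
σ^8 ≡ 116^2 = 13456 ≡ 116
σ^16 ≡ 116^2 = 13456 ≡ 116
17 = 16 + 1, so σ^17 ≡ 116·29 ≡ 29 (mod 145)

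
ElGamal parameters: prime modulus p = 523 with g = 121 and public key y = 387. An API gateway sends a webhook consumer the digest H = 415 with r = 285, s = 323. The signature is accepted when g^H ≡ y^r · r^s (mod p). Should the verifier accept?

reject

Left side g^H mod p:
121^2 = 14641 ≡ 520
121^4 ≡ 520^2 = 270400 ≡ 9
121^8 ≡ 9^2 = 81
121^16 ≡ 81^2 = 6561 ≡ 285
121^32 ≡ 285^2 = 81225 ≡ 160
121^64 ≡ 160^2 = 25600 ≡ 496
121^128 ≡ 496^2 = 246016 ≡ 206
121^256 ≡ 206^2 = 42436 ≡ 73
415 = 256 + 128 + 16 + 8 + 4 + 2 + 1, so 121^415 ≡ 73·206·285·81·9·520·121 ≡ 387 (mod 523)
Right side y^r · r^s mod p:
387^2 = 149769 ≡ 191
387^4 ≡ 191^2 = 36481 ≡ 394
387^8 ≡ 394^2 = 155236 ≡ 428
387^16 ≡ 428^2 = 183184 ≡ 134
387^32 ≡ 134^2 = 17956 ≡ 174
387^64 ≡ 174^2 = 30276 ≡ 465
387^128 ≡ 465^2 = 216225 ≡ 226
387^256 ≡ 226^2 = 51076 ≡ 345
285 = 256 + 16 + 8 + 4 + 1, so 387^285 ≡ 345·134·428·394·387 ≡ 345 (mod 523)
285^2 = 81225 ≡ 160
285^4 ≡ 160^2 = 25600 ≡ 496
285^8 ≡ 496^2 = 246016 ≡ 206
285^16 ≡ 206^2 = 42436 ≡ 73
285^32 ≡ 73^2 = 5329 ≡ 99
285^64 ≡ 99^2 = 9801 ≡ 387
285^128 ≡ 387^2 = 149769 ≡ 191
285^256 ≡ 191^2 = 36481 ≡ 394
323 = 256 + 64 + 2 + 1, so 285^323 ≡ 394·387·160·285 ≡ 496 (mod 523)
345·496 = 171120 ≡ 99 (mod 523)
387 ≠ 99, so verification fails.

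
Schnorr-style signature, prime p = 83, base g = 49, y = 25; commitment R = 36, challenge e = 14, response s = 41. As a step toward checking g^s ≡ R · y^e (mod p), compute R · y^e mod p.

1

Squares mod 83: 25^1≡25, 25^2≡44, 25^4≡27, 25^8≡65
14 = 8 + 4 + 2, so 25^14 ≡ 65·27·44 ≡ 30 (mod 83)
R · y^e ≡ 36·30 = 1080 ≡ 1 (mod 83)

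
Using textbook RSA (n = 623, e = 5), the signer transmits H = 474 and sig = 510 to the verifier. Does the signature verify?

does not verify

sig^2 ≡ 510^2 = 260100 ≡ 309
sig^4 ≡ 309^2 = 95481 ≡ 162
5 = 4 + 1, so sig^5 ≡ 162·510 ≡ 384 (mod 623)
384 ≠ 474, so verification fails.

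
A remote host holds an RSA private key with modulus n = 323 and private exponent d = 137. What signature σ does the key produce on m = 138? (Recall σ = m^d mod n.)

m^2 ≡ 138^2 = 19044 ≡ 310
m^4 ≡ 310^2 = 96100 ≡ 169
m^8 ≡ 169^2 = 28561 ≡ 137
m^16 ≡ 137^2 = 18769 ≡ 35
m^32 ≡ 35^2 = 1225 ≡ 256
m^64 ≡ 256^2 = 65536 ≡ 290
m^128 ≡ 290^2 = 84100 ≡ 120
137 = 128 + 8 + 1, so m^137 ≡ 120·137·138 ≡ 291 (mod 323)

291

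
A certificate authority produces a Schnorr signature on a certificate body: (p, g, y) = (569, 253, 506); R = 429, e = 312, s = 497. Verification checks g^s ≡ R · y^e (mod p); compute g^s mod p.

253^2 = 64009 ≡ 281
253^4 ≡ 281^2 = 78961 ≡ 439
253^8 ≡ 439^2 = 192721 ≡ 399
253^16 ≡ 399^2 = 159201 ≡ 450
253^32 ≡ 450^2 = 202500 ≡ 505
253^64 ≡ 505^2 = 255025 ≡ 113
253^128 ≡ 113^2 = 12769 ≡ 251
253^256 ≡ 251^2 = 63001 ≡ 411
497 = 256 + 128 + 64 + 32 + 16 + 1, so 253^497 ≡ 411·251·113·505·450·253 ≡ 483 (mod 569)

483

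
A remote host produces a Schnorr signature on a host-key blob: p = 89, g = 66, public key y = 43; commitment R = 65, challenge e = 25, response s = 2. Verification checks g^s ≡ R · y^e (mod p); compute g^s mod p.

84

66^2 = 4356 ≡ 84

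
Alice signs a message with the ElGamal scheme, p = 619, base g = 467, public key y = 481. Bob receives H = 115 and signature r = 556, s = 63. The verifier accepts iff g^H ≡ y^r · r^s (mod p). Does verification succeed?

passes

Left side g^H mod p:
467^2 = 218089 ≡ 201
467^4 ≡ 201^2 = 40401 ≡ 166
467^8 ≡ 166^2 = 27556 ≡ 320
467^16 ≡ 320^2 = 102400 ≡ 265
467^32 ≡ 265^2 = 70225 ≡ 278
467^64 ≡ 278^2 = 77284 ≡ 528
115 = 64 + 32 + 16 + 2 + 1, so 467^115 ≡ 528·278·265·201·467 ≡ 251 (mod 619)
Right side y^r · r^s mod p:
481^2 = 231361 ≡ 474
481^4 ≡ 474^2 = 224676 ≡ 598
481^8 ≡ 598^2 = 357604 ≡ 441
481^16 ≡ 441^2 = 194481 ≡ 115
481^32 ≡ 115^2 = 13225 ≡ 226
481^64 ≡ 226^2 = 51076 ≡ 318
481^128 ≡ 318^2 = 101124 ≡ 227
481^256 ≡ 227^2 = 51529 ≡ 152
481^512 ≡ 152^2 = 23104 ≡ 201
556 = 512 + 32 + 8 + 4, so 481^556 ≡ 201·226·441·598 ≡ 165 (mod 619)
556^2 = 309136 ≡ 255
556^4 ≡ 255^2 = 65025 ≡ 30
556^8 ≡ 30^2 = 900 ≡ 281
556^16 ≡ 281^2 = 78961 ≡ 348
556^32 ≡ 348^2 = 121104 ≡ 399
63 = 32 + 16 + 8 + 4 + 2 + 1, so 556^63 ≡ 399·348·281·30·255·556 ≡ 568 (mod 619)
165·568 = 93720 ≡ 251 (mod 619)
251 ≡ 251 (mod 619), so the signature is genuine.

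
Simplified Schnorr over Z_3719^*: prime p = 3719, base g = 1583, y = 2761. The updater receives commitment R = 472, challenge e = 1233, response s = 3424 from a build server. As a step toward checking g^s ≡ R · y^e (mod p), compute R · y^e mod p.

2761^2 = 7623121 ≡ 2890
2761^4 ≡ 2890^2 = 8352100 ≡ 2945
2761^8 ≡ 2945^2 = 8673025 ≡ 317
2761^16 ≡ 317^2 = 100489 ≡ 76
2761^32 ≡ 76^2 = 5776 ≡ 2057
2761^64 ≡ 2057^2 = 4231249 ≡ 2746
2761^128 ≡ 2746^2 = 7540516 ≡ 2103
2761^256 ≡ 2103^2 = 4422609 ≡ 718
2761^512 ≡ 718^2 = 515524 ≡ 2302
2761^1024 ≡ 2302^2 = 5299204 ≡ 3348
1233 = 1024 + 128 + 64 + 16 + 1, so 2761^1233 ≡ 3348·2103·2746·76·2761 ≡ 942 (mod 3719)
R · y^e ≡ 472·942 = 444624 ≡ 2063 (mod 3719)

2063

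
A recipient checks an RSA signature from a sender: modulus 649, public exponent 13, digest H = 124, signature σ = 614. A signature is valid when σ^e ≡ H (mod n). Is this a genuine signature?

genuine

Squares mod 649: σ^1≡614, σ^2≡576, σ^4≡137, σ^8≡597
13 = 8 + 4 + 1, so σ^13 ≡ 597·137·614 ≡ 124 (mod 649)
124 = H, so the signature checks out.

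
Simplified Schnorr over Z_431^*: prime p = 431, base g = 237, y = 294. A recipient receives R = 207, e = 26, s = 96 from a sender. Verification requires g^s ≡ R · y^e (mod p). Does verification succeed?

g^s mod p:
237^96 mod 431 = 364
R · y^e mod p:
294^26 mod 431 = 160
207·160 = 33120 ≡ 364 (mod 431)
364 ≡ 364 (mod 431); signature holds.

passes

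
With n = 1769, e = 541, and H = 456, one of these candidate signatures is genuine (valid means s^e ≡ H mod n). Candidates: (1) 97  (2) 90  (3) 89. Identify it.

Candidate 1: Squares mod 1769: 97^1≡97, 97^2≡564, 97^4≡1445, 97^8≡605, 97^16≡1611, 97^32≡198, 97^64≡286, 97^128≡422, 97^256≡1184, 97^512≡808; 541 = 512 + 16 + 8 + 4 + 1, so 97^541 ≡ 808·1611·605·1445·97 ≡ 1439 (mod 1769)
Candidate 2: Squares mod 1769: 90^1≡90, 90^2≡1024, 90^4≡1328, 90^8≡1660, 90^16≡1267, 90^32≡806, 90^64≡413, 90^128≡745, 90^256≡1328, 90^512≡1660; 541 = 512 + 16 + 8 + 4 + 1, so 90^541 ≡ 1660·1267·1660·1328·90 ≡ 456 (mod 1769)
  → matches H = 456
Candidate 3: Squares mod 1769: 89^1≡89, 89^2≡845, 89^4≡1118, 89^8≡1010, 89^16≡1156, 89^32≡741, 89^64≡691, 89^128≡1620, 89^256≡973, 89^512≡314; 541 = 512 + 16 + 8 + 4 + 1, so 89^541 ≡ 314·1156·1010·1118·89 ≡ 1614 (mod 1769)

2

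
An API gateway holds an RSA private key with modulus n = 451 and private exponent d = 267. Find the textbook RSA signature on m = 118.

Squares mod 451: m^1≡118, m^2≡394, m^4≡92, m^8≡346, m^16≡201, m^32≡262, m^64≡92, m^128≡346, m^256≡201
267 = 256 + 8 + 2 + 1, so m^267 ≡ 201·346·394·118 ≡ 431 (mod 451)

431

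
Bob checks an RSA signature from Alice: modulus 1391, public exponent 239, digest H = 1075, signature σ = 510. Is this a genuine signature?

σ^2 ≡ 510^2 = 260100 ≡ 1374
σ^4 ≡ 1374^2 = 1887876 ≡ 289
σ^8 ≡ 289^2 = 83521 ≡ 61
σ^16 ≡ 61^2 = 3721 ≡ 939
σ^32 ≡ 939^2 = 881721 ≡ 1218
σ^64 ≡ 1218^2 = 1483524 ≡ 718
σ^128 ≡ 718^2 = 515524 ≡ 854
239 = 128 + 64 + 32 + 8 + 4 + 2 + 1, so σ^239 ≡ 854·718·1218·61·289·1374·510 ≡ 1075 (mod 1391)
σ^239 mod 1391 = 1075 matches H.

genuine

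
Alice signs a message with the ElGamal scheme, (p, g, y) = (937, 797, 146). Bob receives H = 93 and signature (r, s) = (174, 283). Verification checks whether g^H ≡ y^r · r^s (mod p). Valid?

no

Left side g^H mod p:
Squares mod 937: 797^1≡797, 797^2≡860, 797^4≡307, 797^8≡549, 797^16≡624, 797^32≡521, 797^64≡648
93 = 64 + 16 + 8 + 4 + 1, so 797^93 ≡ 648·624·549·307·797 ≡ 64 (mod 937)
Right side y^r · r^s mod p:
Squares mod 937: 146^1≡146, 146^2≡702, 146^4≡879, 146^8≡553, 146^16≡347, 146^32≡473, 146^64≡723, 146^128≡820
174 = 128 + 32 + 8 + 4 + 2, so 146^174 ≡ 820·473·553·879·702 ≡ 911 (mod 937)
Squares mod 937: 174^1≡174, 174^2≡292, 174^4≡934, 174^8≡9, 174^16≡81, 174^32≡2, 174^64≡4, 174^128≡16, 174^256≡256
283 = 256 + 16 + 8 + 2 + 1, so 174^283 ≡ 256·81·9·292·174 ≡ 78 (mod 937)
911·78 = 71058 ≡ 783 (mod 937)
64 ≠ 783, so verification fails.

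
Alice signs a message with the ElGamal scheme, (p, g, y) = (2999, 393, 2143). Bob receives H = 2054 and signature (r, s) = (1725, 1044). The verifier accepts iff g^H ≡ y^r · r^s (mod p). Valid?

Left side g^H mod p:
Squares mod 2999: 393^1≡393, 393^2≡1500, 393^4≡750, 393^8≡1687, 393^16≡2917, 393^32≡726, 393^64≡2251, 393^128≡1690, 393^256≡1052, 393^512≡73, 393^1024≡2330, 393^2048≡710
2054 = 2048 + 4 + 2, so 393^2054 ≡ 710·750·1500 ≡ 2338 (mod 2999)
Right side y^r · r^s mod p:
Squares mod 2999: 2143^1≡2143, 2143^2≡980, 2143^4≡720, 2143^8≡2572, 2143^16≡2389, 2143^32≡224, 2143^64≡2192, 2143^128≡466, 2143^256≡1228, 2143^512≡2486, 2143^1024≡2256
1725 = 1024 + 512 + 128 + 32 + 16 + 8 + 4 + 1, so 2143^1725 ≡ 2256·2486·466·224·2389·2572·720·2143 ≡ 874 (mod 2999)
Squares mod 2999: 1725^1≡1725, 1725^2≡617, 1725^4≡2815, 1725^8≡867, 1725^16≡1939, 1725^32≡1974, 1725^64≡975, 1725^128≡2941, 1725^256≡365, 1725^512≡1269, 1725^1024≡2897
1044 = 1024 + 16 + 4, so 1725^1044 ≡ 2897·1939·2815 ≡ 1286 (mod 2999)
874·1286 = 1123964 ≡ 2338 (mod 2999)
2338 ≡ 2338 (mod 2999), so the signature is genuine.

yes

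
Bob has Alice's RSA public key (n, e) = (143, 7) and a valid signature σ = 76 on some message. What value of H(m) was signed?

54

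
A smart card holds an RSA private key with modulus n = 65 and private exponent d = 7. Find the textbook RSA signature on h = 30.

30

h^2 ≡ 30^2 = 900 ≡ 55
h^4 ≡ 55^2 = 3025 ≡ 35
7 = 4 + 2 + 1, so h^7 ≡ 35·55·30 ≡ 30 (mod 65)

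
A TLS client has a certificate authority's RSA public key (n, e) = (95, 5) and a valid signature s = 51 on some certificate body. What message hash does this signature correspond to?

71

s^2 ≡ 51^2 = 2601 ≡ 36
s^4 ≡ 36^2 = 1296 ≡ 61
5 = 4 + 1, so s^5 ≡ 61·51 ≡ 71 (mod 95)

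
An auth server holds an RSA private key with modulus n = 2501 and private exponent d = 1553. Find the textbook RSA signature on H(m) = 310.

(H(m))^2 ≡ 310^2 = 96100 ≡ 1062
(H(m))^4 ≡ 1062^2 = 1127844 ≡ 2394
(H(m))^8 ≡ 2394^2 = 5731236 ≡ 1445
(H(m))^16 ≡ 1445^2 = 2088025 ≡ 2191
(H(m))^32 ≡ 2191^2 = 4800481 ≡ 1062
(H(m))^64 ≡ 1062^2 = 1127844 ≡ 2394
(H(m))^128 ≡ 2394^2 = 5731236 ≡ 1445
(H(m))^256 ≡ 1445^2 = 2088025 ≡ 2191
(H(m))^512 ≡ 2191^2 = 4800481 ≡ 1062
(H(m))^1024 ≡ 1062^2 = 1127844 ≡ 2394
1553 = 1024 + 512 + 16 + 1, so (H(m))^1553 ≡ 2394·1062·2191·310 ≡ 1056 (mod 2501)

1056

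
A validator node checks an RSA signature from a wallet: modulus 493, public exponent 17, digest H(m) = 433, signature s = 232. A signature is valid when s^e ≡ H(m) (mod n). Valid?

no

s^2 ≡ 232^2 = 53824 ≡ 87
s^4 ≡ 87^2 = 7569 ≡ 174
s^8 ≡ 174^2 = 30276 ≡ 203
s^16 ≡ 203^2 = 41209 ≡ 290
17 = 16 + 1, so s^17 ≡ 290·232 ≡ 232 (mod 493)
The recovered value 232 does not match the digest 433.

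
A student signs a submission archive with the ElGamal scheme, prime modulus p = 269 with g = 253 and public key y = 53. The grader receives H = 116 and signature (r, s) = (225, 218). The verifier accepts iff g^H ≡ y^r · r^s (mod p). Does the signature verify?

Left side g^H mod p:
253^2 = 64009 ≡ 256
253^4 ≡ 256^2 = 65536 ≡ 169
253^8 ≡ 169^2 = 28561 ≡ 47
253^16 ≡ 47^2 = 2209 ≡ 57
253^32 ≡ 57^2 = 3249 ≡ 21
253^64 ≡ 21^2 = 441 ≡ 172
116 = 64 + 32 + 16 + 4, so 253^116 ≡ 172·21·57·169 ≡ 53 (mod 269)
Right side y^r · r^s mod p:
53^2 = 2809 ≡ 119
53^4 ≡ 119^2 = 14161 ≡ 173
53^8 ≡ 173^2 = 29929 ≡ 70
53^16 ≡ 70^2 = 4900 ≡ 58
53^32 ≡ 58^2 = 3364 ≡ 136
53^64 ≡ 136^2 = 18496 ≡ 204
53^128 ≡ 204^2 = 41616 ≡ 190
225 = 128 + 64 + 32 + 1, so 53^225 ≡ 190·204·136·53 ≡ 25 (mod 269)
225^2 = 50625 ≡ 53
225^4 ≡ 53^2 = 2809 ≡ 119
225^8 ≡ 119^2 = 14161 ≡ 173
225^16 ≡ 173^2 = 29929 ≡ 70
225^32 ≡ 70^2 = 4900 ≡ 58
225^64 ≡ 58^2 = 3364 ≡ 136
225^128 ≡ 136^2 = 18496 ≡ 204
218 = 128 + 64 + 16 + 8 + 2, so 225^218 ≡ 204·136·70·173·53 ≡ 121 (mod 269)
25·121 = 3025 ≡ 66 (mod 269)
53 ≠ 66, so verification fails.

does not verify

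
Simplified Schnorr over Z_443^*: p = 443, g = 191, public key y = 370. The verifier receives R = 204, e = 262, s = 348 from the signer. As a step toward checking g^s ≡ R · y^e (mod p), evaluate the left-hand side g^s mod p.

41

191^2 = 36481 ≡ 155
191^4 ≡ 155^2 = 24025 ≡ 103
191^8 ≡ 103^2 = 10609 ≡ 420
191^16 ≡ 420^2 = 176400 ≡ 86
191^32 ≡ 86^2 = 7396 ≡ 308
191^64 ≡ 308^2 = 94864 ≡ 62
191^128 ≡ 62^2 = 3844 ≡ 300
191^256 ≡ 300^2 = 90000 ≡ 71
348 = 256 + 64 + 16 + 8 + 4, so 191^348 ≡ 71·62·86·420·103 ≡ 41 (mod 443)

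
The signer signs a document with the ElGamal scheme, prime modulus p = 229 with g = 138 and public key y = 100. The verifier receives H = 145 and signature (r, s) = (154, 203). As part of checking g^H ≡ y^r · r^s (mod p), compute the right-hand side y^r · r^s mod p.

71

100^154 mod 229 = 184
154^203 mod 229 = 146
y^r · r^s ≡ 184·146 = 26864 ≡ 71 (mod 229)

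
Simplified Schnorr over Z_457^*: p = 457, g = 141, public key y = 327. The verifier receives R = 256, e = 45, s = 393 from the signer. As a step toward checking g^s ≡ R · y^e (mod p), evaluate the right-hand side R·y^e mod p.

327^45 mod 457 = 393
R · y^e ≡ 256·393 = 100608 ≡ 68 (mod 457)

68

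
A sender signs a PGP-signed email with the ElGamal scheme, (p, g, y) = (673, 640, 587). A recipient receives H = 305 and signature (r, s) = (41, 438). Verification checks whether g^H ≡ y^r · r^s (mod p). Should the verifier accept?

reject

Left side g^H mod p:
Squares mod 673: 640^1≡640, 640^2≡416, 640^4≡95, 640^8≡276, 640^16≡127, 640^32≡650, 640^64≡529, 640^128≡546, 640^256≡650
305 = 256 + 32 + 16 + 1, so 640^305 ≡ 650·650·127·640 ≡ 496 (mod 673)
Right side y^r · r^s mod p:
Squares mod 673: 587^1≡587, 587^2≡666, 587^4≡49, 587^8≡382, 587^16≡556, 587^32≡229
41 = 32 + 8 + 1, so 587^41 ≡ 229·382·587 ≡ 359 (mod 673)
Squares mod 673: 41^1≡41, 41^2≡335, 41^4≡507, 41^8≡636, 41^16≡23, 41^32≡529, 41^64≡546, 41^128≡650, 41^256≡529
438 = 256 + 128 + 32 + 16 + 4 + 2, so 41^438 ≡ 529·650·529·23·507·335 ≡ 479 (mod 673)
359·479 = 171961 ≡ 346 (mod 673)
496 ≠ 346, so verification fails.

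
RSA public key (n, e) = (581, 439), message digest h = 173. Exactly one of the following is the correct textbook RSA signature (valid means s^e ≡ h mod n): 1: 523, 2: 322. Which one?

1

Candidate 1: 523^2 = 273529 ≡ 459; 523^4 ≡ 459^2 = 210681 ≡ 359; 523^8 ≡ 359^2 = 128881 ≡ 480; 523^16 ≡ 480^2 = 230400 ≡ 324; 523^32 ≡ 324^2 = 104976 ≡ 396; 523^64 ≡ 396^2 = 156816 ≡ 527; 523^128 ≡ 527^2 = 277729 ≡ 11; 523^256 ≡ 11^2 = 121; 439 = 256 + 128 + 32 + 16 + 4 + 2 + 1, so 523^439 ≡ 121·11·396·324·359·459·523 ≡ 173 (mod 581)
  → matches h = 173
Candidate 2: 322^2 = 103684 ≡ 266; 322^4 ≡ 266^2 = 70756 ≡ 455; 322^8 ≡ 455^2 = 207025 ≡ 189; 322^16 ≡ 189^2 = 35721 ≡ 280; 322^32 ≡ 280^2 = 78400 ≡ 546; 322^64 ≡ 546^2 = 298116 ≡ 63; 322^128 ≡ 63^2 = 3969 ≡ 483; 322^256 ≡ 483^2 = 233289 ≡ 308; 439 = 256 + 128 + 32 + 16 + 4 + 2 + 1, so 322^439 ≡ 308·483·546·280·455·266·322 ≡ 154 (mod 581)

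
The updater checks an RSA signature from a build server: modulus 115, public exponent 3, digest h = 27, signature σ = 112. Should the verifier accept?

reject

Squares mod 115: σ^1≡112, σ^2≡9
3 = 2 + 1, so σ^3 ≡ 9·112 ≡ 88 (mod 115)
σ^3 mod 115 = 88, but h = 27.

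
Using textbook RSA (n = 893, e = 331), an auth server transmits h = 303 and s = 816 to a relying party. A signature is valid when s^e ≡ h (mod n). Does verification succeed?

s^331 mod 893 = 303
Since 303 equals the digest 303, verification succeeds.

passes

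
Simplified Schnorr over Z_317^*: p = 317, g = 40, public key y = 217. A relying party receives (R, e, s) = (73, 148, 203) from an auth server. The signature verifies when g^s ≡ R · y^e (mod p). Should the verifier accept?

reject

g^s mod p:
40^203 mod 317 = 73
R · y^e mod p:
217^148 mod 317 = 15
73·15 = 1095 ≡ 144 (mod 317)
73 ≠ 144; the check fails.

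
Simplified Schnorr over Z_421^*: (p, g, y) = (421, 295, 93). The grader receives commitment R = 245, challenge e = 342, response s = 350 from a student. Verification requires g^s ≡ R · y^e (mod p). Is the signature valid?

invalid

g^s mod p:
295^350 mod 421 = 401
R · y^e mod p:
93^342 mod 421 = 385
245·385 = 94325 ≡ 21 (mod 421)
401 ≠ 21; the check fails.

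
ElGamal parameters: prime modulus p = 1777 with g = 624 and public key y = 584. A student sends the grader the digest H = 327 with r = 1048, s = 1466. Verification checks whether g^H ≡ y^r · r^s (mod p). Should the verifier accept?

reject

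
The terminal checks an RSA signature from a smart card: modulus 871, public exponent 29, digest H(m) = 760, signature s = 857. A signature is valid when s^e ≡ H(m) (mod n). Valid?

no

s^2 ≡ 857^2 = 734449 ≡ 196
s^4 ≡ 196^2 = 38416 ≡ 92
s^8 ≡ 92^2 = 8464 ≡ 625
s^16 ≡ 625^2 = 390625 ≡ 417
29 = 16 + 8 + 4 + 1, so s^29 ≡ 417·625·92·857 ≡ 142 (mod 871)
The recovered value 142 does not match the digest 760.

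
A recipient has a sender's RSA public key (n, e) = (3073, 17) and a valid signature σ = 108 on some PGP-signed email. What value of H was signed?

σ^2 ≡ 108^2 = 11664 ≡ 2445
σ^4 ≡ 2445^2 = 5978025 ≡ 1040
σ^8 ≡ 1040^2 = 1081600 ≡ 2977
σ^16 ≡ 2977^2 = 8862529 ≡ 3070
17 = 16 + 1, so σ^17 ≡ 3070·108 ≡ 2749 (mod 3073)

2749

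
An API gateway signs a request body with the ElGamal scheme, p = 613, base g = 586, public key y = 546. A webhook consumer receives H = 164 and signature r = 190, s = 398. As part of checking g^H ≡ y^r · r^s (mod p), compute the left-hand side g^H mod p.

387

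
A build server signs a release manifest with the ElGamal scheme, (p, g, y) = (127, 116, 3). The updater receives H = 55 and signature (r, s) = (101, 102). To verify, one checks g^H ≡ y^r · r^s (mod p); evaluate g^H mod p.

83

Squares mod 127: 116^1≡116, 116^2≡121, 116^4≡36, 116^8≡26, 116^16≡41, 116^32≡30
55 = 32 + 16 + 4 + 2 + 1, so 116^55 ≡ 30·41·36·121·116 ≡ 83 (mod 127)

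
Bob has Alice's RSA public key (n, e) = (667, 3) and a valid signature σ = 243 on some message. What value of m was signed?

Squares mod 667: σ^1≡243, σ^2≡353
3 = 2 + 1, so σ^3 ≡ 353·243 ≡ 403 (mod 667)

403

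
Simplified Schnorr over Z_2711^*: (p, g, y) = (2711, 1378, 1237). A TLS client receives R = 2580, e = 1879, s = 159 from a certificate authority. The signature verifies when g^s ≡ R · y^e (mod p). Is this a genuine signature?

g^s mod p:
1378^2 = 1898884 ≡ 1184
1378^4 ≡ 1184^2 = 1401856 ≡ 269
1378^8 ≡ 269^2 = 72361 ≡ 1875
1378^16 ≡ 1875^2 = 3515625 ≡ 2169
1378^32 ≡ 2169^2 = 4704561 ≡ 976
1378^64 ≡ 976^2 = 952576 ≡ 1015
1378^128 ≡ 1015^2 = 1030225 ≡ 45
159 = 128 + 16 + 8 + 4 + 2 + 1, so 1378^159 ≡ 45·2169·1875·269·1184·1378 ≡ 1952 (mod 2711)
R · y^e mod p:
1237^2 = 1530169 ≡ 1165
1237^4 ≡ 1165^2 = 1357225 ≡ 1725
1237^8 ≡ 1725^2 = 2975625 ≡ 1658
1237^16 ≡ 1658^2 = 2748964 ≡ 10
1237^32 ≡ 10^2 = 100
1237^64 ≡ 100^2 = 10000 ≡ 1867
1237^128 ≡ 1867^2 = 3485689 ≡ 2054
1237^256 ≡ 2054^2 = 4218916 ≡ 600
1237^512 ≡ 600^2 = 360000 ≡ 2148
1237^1024 ≡ 2148^2 = 4613904 ≡ 2493
1879 = 1024 + 512 + 256 + 64 + 16 + 4 + 2 + 1, so 1237^1879 ≡ 2493·2148·600·1867·10·1725·1165·1237 ≡ 1144 (mod 2711)
2580·1144 = 2951520 ≡ 1952 (mod 2711)
1952 ≡ 1952 (mod 2711); signature holds.

genuine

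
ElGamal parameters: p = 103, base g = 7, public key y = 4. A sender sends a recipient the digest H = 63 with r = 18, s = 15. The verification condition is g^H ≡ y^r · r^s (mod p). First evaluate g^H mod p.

14

7^2 = 49
7^4 ≡ 49^2 = 2401 ≡ 32
7^8 ≡ 32^2 = 1024 ≡ 97
7^16 ≡ 97^2 = 9409 ≡ 36
7^32 ≡ 36^2 = 1296 ≡ 60
63 = 32 + 16 + 8 + 4 + 2 + 1, so 7^63 ≡ 60·36·97·32·49·7 ≡ 14 (mod 103)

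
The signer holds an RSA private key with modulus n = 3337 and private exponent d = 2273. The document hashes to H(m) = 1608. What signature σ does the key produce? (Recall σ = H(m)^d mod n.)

(H(m))^2273 mod 3337 = 1628

1628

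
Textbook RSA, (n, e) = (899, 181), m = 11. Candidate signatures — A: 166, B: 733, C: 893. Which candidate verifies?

A

Candidate A: Squares mod 899: 166^1≡166, 166^2≡586, 166^4≡877, 166^8≡484, 166^16≡516, 166^32≡152, 166^64≡629, 166^128≡81; 181 = 128 + 32 + 16 + 4 + 1, so 166^181 ≡ 81·152·516·877·166 ≡ 11 (mod 899)
  → matches m = 11
Candidate B: Squares mod 899: 733^1≡733, 733^2≡586, 733^4≡877, 733^8≡484, 733^16≡516, 733^32≡152, 733^64≡629, 733^128≡81; 181 = 128 + 32 + 16 + 4 + 1, so 733^181 ≡ 81·152·516·877·733 ≡ 888 (mod 899)
Candidate C: Squares mod 899: 893^1≡893, 893^2≡36, 893^4≡397, 893^8≡284, 893^16≡645, 893^32≡687, 893^64≡893, 893^128≡36; 181 = 128 + 32 + 16 + 4 + 1, so 893^181 ≡ 36·687·645·397·893 ≡ 459 (mod 899)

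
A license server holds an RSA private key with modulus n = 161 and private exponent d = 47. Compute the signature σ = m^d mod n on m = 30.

67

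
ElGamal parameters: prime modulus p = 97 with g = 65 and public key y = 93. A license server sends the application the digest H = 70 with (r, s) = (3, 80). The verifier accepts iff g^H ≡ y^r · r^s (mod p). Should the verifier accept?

accept

Left side g^H mod p:
65^2 = 4225 ≡ 54
65^4 ≡ 54^2 = 2916 ≡ 6
65^8 ≡ 6^2 = 36
65^16 ≡ 36^2 = 1296 ≡ 35
65^32 ≡ 35^2 = 1225 ≡ 61
65^64 ≡ 61^2 = 3721 ≡ 35
70 = 64 + 4 + 2, so 65^70 ≡ 35·6·54 ≡ 88 (mod 97)
Right side y^r · r^s mod p:
93^2 = 8649 ≡ 16
3 = 2 + 1, so 93^3 ≡ 16·93 ≡ 33 (mod 97)
3^2 = 9
3^4 ≡ 9^2 = 81
3^8 ≡ 81^2 = 6561 ≡ 62
3^16 ≡ 62^2 = 3844 ≡ 61
3^32 ≡ 61^2 = 3721 ≡ 35
3^64 ≡ 35^2 = 1225 ≡ 61
80 = 64 + 16, so 3^80 ≡ 61·61 ≡ 35 (mod 97)
33·35 = 1155 ≡ 88 (mod 97)
88 ≡ 88 (mod 97), so the signature is genuine.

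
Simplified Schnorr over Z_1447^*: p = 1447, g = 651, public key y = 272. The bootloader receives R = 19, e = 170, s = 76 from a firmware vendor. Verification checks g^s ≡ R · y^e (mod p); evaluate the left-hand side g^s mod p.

646

Squares mod 1447: 651^1≡651, 651^2≡1277, 651^4≡1407, 651^8≡153, 651^16≡257, 651^32≡934, 651^64≡1262
76 = 64 + 8 + 4, so 651^76 ≡ 1262·153·1407 ≡ 646 (mod 1447)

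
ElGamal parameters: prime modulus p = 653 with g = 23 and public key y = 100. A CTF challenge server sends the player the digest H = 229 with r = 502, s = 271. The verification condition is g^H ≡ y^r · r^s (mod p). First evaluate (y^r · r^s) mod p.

Squares mod 653: 100^1≡100, 100^2≡205, 100^4≡233, 100^8≡90, 100^16≡264, 100^32≡478, 100^64≡587, 100^128≡438, 100^256≡515
502 = 256 + 128 + 64 + 32 + 16 + 4 + 2, so 100^502 ≡ 515·438·587·478·264·233·205 ≡ 217 (mod 653)
Squares mod 653: 502^1≡502, 502^2≡599, 502^4≡304, 502^8≡343, 502^16≡109, 502^32≡127, 502^64≡457, 502^128≡542, 502^256≡567
271 = 256 + 8 + 4 + 2 + 1, so 502^271 ≡ 567·343·304·599·502 ≡ 101 (mod 653)
y^r · r^s ≡ 217·101 = 21917 ≡ 368 (mod 653)

368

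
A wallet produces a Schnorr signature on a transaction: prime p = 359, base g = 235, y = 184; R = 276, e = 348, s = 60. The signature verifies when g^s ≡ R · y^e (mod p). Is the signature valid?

valid

g^s mod p:
Squares mod 359: 235^1≡235, 235^2≡298, 235^4≡131, 235^8≡288, 235^16≡15, 235^32≡225
60 = 32 + 16 + 8 + 4, so 235^60 ≡ 225·15·288·131 ≡ 85 (mod 359)
R · y^e mod p:
Squares mod 359: 184^1≡184, 184^2≡110, 184^4≡253, 184^8≡107, 184^16≡320, 184^32≡85, 184^64≡45, 184^128≡230, 184^256≡127
348 = 256 + 64 + 16 + 8 + 4, so 184^348 ≡ 127·45·320·107·253 ≡ 345 (mod 359)
276·345 = 95220 ≡ 85 (mod 359)
85 ≡ 85 (mod 359); signature holds.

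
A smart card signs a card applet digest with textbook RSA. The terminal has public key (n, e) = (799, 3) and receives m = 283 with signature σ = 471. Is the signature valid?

Squares mod 799: σ^1≡471, σ^2≡518
3 = 2 + 1, so σ^3 ≡ 518·471 ≡ 283 (mod 799)
283 = m, so the signature checks out.

valid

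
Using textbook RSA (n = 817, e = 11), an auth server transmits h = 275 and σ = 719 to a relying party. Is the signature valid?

valid

σ^2 ≡ 719^2 = 516961 ≡ 617
σ^4 ≡ 617^2 = 380689 ≡ 784
σ^8 ≡ 784^2 = 614656 ≡ 272
11 = 8 + 2 + 1, so σ^11 ≡ 272·617·719 ≡ 275 (mod 817)
Since 275 equals the digest 275, verification succeeds.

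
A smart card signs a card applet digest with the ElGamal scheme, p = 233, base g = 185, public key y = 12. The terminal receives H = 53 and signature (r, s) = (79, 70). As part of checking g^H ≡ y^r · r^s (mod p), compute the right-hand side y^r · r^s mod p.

12^2 = 144
12^4 ≡ 144^2 = 20736 ≡ 232
12^8 ≡ 232^2 = 53824 ≡ 1
12^16 ≡ 1^2 = 1
12^32 ≡ 1^2 = 1
12^64 ≡ 1^2 = 1
79 = 64 + 8 + 4 + 2 + 1, so 12^79 ≡ 1·1·232·144·12 ≡ 136 (mod 233)
79^2 = 6241 ≡ 183
79^4 ≡ 183^2 = 33489 ≡ 170
79^8 ≡ 170^2 = 28900 ≡ 8
79^16 ≡ 8^2 = 64
79^32 ≡ 64^2 = 4096 ≡ 135
79^64 ≡ 135^2 = 18225 ≡ 51
70 = 64 + 4 + 2, so 79^70 ≡ 51·170·183 ≡ 113 (mod 233)
y^r · r^s ≡ 136·113 = 15368 ≡ 223 (mod 233)

223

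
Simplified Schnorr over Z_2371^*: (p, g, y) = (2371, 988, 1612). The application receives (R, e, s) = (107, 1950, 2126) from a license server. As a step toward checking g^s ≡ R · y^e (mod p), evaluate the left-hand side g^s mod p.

988^2 = 976144 ≡ 1663
988^4 ≡ 1663^2 = 2765569 ≡ 983
988^8 ≡ 983^2 = 966289 ≡ 1292
988^16 ≡ 1292^2 = 1669264 ≡ 80
988^32 ≡ 80^2 = 6400 ≡ 1658
988^64 ≡ 1658^2 = 2748964 ≡ 975
988^128 ≡ 975^2 = 950625 ≡ 2225
988^256 ≡ 2225^2 = 4950625 ≡ 2348
988^512 ≡ 2348^2 = 5513104 ≡ 529
988^1024 ≡ 529^2 = 279841 ≡ 63
988^2048 ≡ 63^2 = 3969 ≡ 1598
2126 = 2048 + 64 + 8 + 4 + 2, so 988^2126 ≡ 1598·975·1292·983·1663 ≡ 448 (mod 2371)

448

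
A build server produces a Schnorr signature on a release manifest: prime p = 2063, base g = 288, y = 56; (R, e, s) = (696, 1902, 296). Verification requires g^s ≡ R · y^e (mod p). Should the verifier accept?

accept

g^s mod p:
288^296 mod 2063 = 234
R · y^e mod p:
56^1902 mod 2063 = 1761
696·1761 = 1225656 ≡ 234 (mod 2063)
234 ≡ 234 (mod 2063); signature holds.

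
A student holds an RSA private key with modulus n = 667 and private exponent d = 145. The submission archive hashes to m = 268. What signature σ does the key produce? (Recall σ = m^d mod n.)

74

Squares mod 667: m^1≡268, m^2≡455, m^4≡255, m^8≡326, m^16≡223, m^32≡371, m^64≡239, m^128≡426
145 = 128 + 16 + 1, so m^145 ≡ 426·223·268 ≡ 74 (mod 667)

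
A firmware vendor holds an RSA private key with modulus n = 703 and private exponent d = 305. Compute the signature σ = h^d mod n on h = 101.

529

Squares mod 703: h^1≡101, h^2≡359, h^4≡232, h^8≡396, h^16≡47, h^32≡100, h^64≡158, h^128≡359, h^256≡232
305 = 256 + 32 + 16 + 1, so h^305 ≡ 232·100·47·101 ≡ 529 (mod 703)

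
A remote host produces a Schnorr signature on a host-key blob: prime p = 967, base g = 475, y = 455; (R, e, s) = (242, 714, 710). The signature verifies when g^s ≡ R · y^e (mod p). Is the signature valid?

g^s mod p:
475^2 = 225625 ≡ 314
475^4 ≡ 314^2 = 98596 ≡ 929
475^8 ≡ 929^2 = 863041 ≡ 477
475^16 ≡ 477^2 = 227529 ≡ 284
475^32 ≡ 284^2 = 80656 ≡ 395
475^64 ≡ 395^2 = 156025 ≡ 338
475^128 ≡ 338^2 = 114244 ≡ 138
475^256 ≡ 138^2 = 19044 ≡ 671
475^512 ≡ 671^2 = 450241 ≡ 586
710 = 512 + 128 + 64 + 4 + 2, so 475^710 ≡ 586·138·338·929·314 ≡ 49 (mod 967)
R · y^e mod p:
455^2 = 207025 ≡ 87
455^4 ≡ 87^2 = 7569 ≡ 800
455^8 ≡ 800^2 = 640000 ≡ 813
455^16 ≡ 813^2 = 660969 ≡ 508
455^32 ≡ 508^2 = 258064 ≡ 842
455^64 ≡ 842^2 = 708964 ≡ 153
455^128 ≡ 153^2 = 23409 ≡ 201
455^256 ≡ 201^2 = 40401 ≡ 754
455^512 ≡ 754^2 = 568516 ≡ 887
714 = 512 + 128 + 64 + 8 + 2, so 455^714 ≡ 887·201·153·813·87 ≡ 196 (mod 967)
242·196 = 47432 ≡ 49 (mod 967)
49 ≡ 49 (mod 967); signature holds.

valid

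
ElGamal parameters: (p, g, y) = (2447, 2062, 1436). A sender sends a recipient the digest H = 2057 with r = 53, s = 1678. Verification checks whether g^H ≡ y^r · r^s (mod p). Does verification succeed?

passes

Left side g^H mod p:
2062^2057 mod 2447 = 1660
Right side y^r · r^s mod p:
1436^53 mod 2447 = 54
53^1678 mod 2447 = 212
54·212 = 11448 ≡ 1660 (mod 2447)
1660 ≡ 1660 (mod 2447), so the signature is genuine.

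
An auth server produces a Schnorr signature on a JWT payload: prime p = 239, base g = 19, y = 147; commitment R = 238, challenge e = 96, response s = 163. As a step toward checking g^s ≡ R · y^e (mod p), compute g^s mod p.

106

Squares mod 239: 19^1≡19, 19^2≡122, 19^4≡66, 19^8≡54, 19^16≡48, 19^32≡153, 19^64≡226, 19^128≡169
163 = 128 + 32 + 2 + 1, so 19^163 ≡ 169·153·122·19 ≡ 106 (mod 239)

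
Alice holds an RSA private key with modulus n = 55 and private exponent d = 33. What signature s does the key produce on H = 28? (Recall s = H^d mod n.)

18

Squares mod 55: H^1≡28, H^2≡14, H^4≡31, H^8≡26, H^16≡16, H^32≡36
33 = 32 + 1, so H^33 ≡ 36·28 ≡ 18 (mod 55)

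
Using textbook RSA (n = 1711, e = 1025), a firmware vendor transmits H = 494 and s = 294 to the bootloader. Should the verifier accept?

Squares mod 1711: s^1≡294, s^2≡886, s^4≡1358, s^8≡1417, s^16≡886, s^32≡1358, s^64≡1417, s^128≡886, s^256≡1358, s^512≡1417, s^1024≡886
1025 = 1024 + 1, so s^1025 ≡ 886·294 ≡ 412 (mod 1711)
The recovered value 412 does not match the digest 494.

reject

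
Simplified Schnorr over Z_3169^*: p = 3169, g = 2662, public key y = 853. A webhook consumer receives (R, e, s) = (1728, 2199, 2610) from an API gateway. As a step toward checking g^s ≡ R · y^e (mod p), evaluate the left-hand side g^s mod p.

Squares mod 3169: 2662^1≡2662, 2662^2≡360, 2662^4≡2840, 2662^8≡495, 2662^16≡1012, 2662^32≡557, 2662^64≡2856, 2662^128≡2899, 2662^256≡13, 2662^512≡169, 2662^1024≡40, 2662^2048≡1600
2610 = 2048 + 512 + 32 + 16 + 2, so 2662^2610 ≡ 1600·169·557·1012·360 ≡ 1724 (mod 3169)

1724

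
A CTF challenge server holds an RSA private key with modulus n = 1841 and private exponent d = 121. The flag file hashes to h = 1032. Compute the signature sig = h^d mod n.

h^2 ≡ 1032^2 = 1065024 ≡ 926
h^4 ≡ 926^2 = 857476 ≡ 1411
h^8 ≡ 1411^2 = 1990921 ≡ 800
h^16 ≡ 800^2 = 640000 ≡ 1173
h^32 ≡ 1173^2 = 1375929 ≡ 702
h^64 ≡ 702^2 = 492804 ≡ 1257
121 = 64 + 32 + 16 + 8 + 1, so h^121 ≡ 1257·702·1173·800·1032 ≡ 626 (mod 1841)

626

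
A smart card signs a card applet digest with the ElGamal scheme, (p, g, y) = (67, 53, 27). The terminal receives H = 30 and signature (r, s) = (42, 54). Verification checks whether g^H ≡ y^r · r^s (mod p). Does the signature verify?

Left side g^H mod p:
53^2 = 2809 ≡ 62
53^4 ≡ 62^2 = 3844 ≡ 25
53^8 ≡ 25^2 = 625 ≡ 22
53^16 ≡ 22^2 = 484 ≡ 15
30 = 16 + 8 + 4 + 2, so 53^30 ≡ 15·22·25·62 ≡ 22 (mod 67)
Right side y^r · r^s mod p:
27^2 = 729 ≡ 59
27^4 ≡ 59^2 = 3481 ≡ 64
27^8 ≡ 64^2 = 4096 ≡ 9
27^16 ≡ 9^2 = 81 ≡ 14
27^32 ≡ 14^2 = 196 ≡ 62
42 = 32 + 8 + 2, so 27^42 ≡ 62·9·59 ≡ 25 (mod 67)
42^2 = 1764 ≡ 22
42^4 ≡ 22^2 = 484 ≡ 15
42^8 ≡ 15^2 = 225 ≡ 24
42^16 ≡ 24^2 = 576 ≡ 40
42^32 ≡ 40^2 = 1600 ≡ 59
54 = 32 + 16 + 4 + 2, so 42^54 ≡ 59·40·15·22 ≡ 59 (mod 67)
25·59 = 1475 ≡ 1 (mod 67)
22 ≠ 1, so verification fails.

does not verify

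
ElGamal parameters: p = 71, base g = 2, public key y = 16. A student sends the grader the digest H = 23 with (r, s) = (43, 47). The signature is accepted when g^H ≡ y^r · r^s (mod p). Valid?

Left side g^H mod p:
2^2 = 4
2^4 ≡ 4^2 = 16
2^8 ≡ 16^2 = 256 ≡ 43
2^16 ≡ 43^2 = 1849 ≡ 3
23 = 16 + 4 + 2 + 1, so 2^23 ≡ 3·16·4·2 ≡ 29 (mod 71)
Right side y^r · r^s mod p:
16^2 = 256 ≡ 43
16^4 ≡ 43^2 = 1849 ≡ 3
16^8 ≡ 3^2 = 9
16^16 ≡ 9^2 = 81 ≡ 10
16^32 ≡ 10^2 = 100 ≡ 29
43 = 32 + 8 + 2 + 1, so 16^43 ≡ 29·9·43·16 ≡ 9 (mod 71)
43^2 = 1849 ≡ 3
43^4 ≡ 3^2 = 9
43^8 ≡ 9^2 = 81 ≡ 10
43^16 ≡ 10^2 = 100 ≡ 29
43^32 ≡ 29^2 = 841 ≡ 60
47 = 32 + 8 + 4 + 2 + 1, so 43^47 ≡ 60·10·9·3·43 ≡ 19 (mod 71)
9·19 = 171 ≡ 29 (mod 71)
29 ≡ 29 (mod 71), so the signature is genuine.

yes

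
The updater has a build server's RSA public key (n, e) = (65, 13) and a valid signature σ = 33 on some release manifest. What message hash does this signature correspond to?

σ^2 ≡ 33^2 = 1089 ≡ 49
σ^4 ≡ 49^2 = 2401 ≡ 61
σ^8 ≡ 61^2 = 3721 ≡ 16
13 = 8 + 4 + 1, so σ^13 ≡ 16·61·33 ≡ 33 (mod 65)

33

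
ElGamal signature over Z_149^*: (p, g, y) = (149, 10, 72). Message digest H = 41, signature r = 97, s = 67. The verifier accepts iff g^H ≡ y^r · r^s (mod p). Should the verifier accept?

Left side g^H mod p:
10^2 = 100
10^4 ≡ 100^2 = 10000 ≡ 17
10^8 ≡ 17^2 = 289 ≡ 140
10^16 ≡ 140^2 = 19600 ≡ 81
10^32 ≡ 81^2 = 6561 ≡ 5
41 = 32 + 8 + 1, so 10^41 ≡ 5·140·10 ≡ 146 (mod 149)
Right side y^r · r^s mod p:
72^2 = 5184 ≡ 118
72^4 ≡ 118^2 = 13924 ≡ 67
72^8 ≡ 67^2 = 4489 ≡ 19
72^16 ≡ 19^2 = 361 ≡ 63
72^32 ≡ 63^2 = 3969 ≡ 95
72^64 ≡ 95^2 = 9025 ≡ 85
97 = 64 + 32 + 1, so 72^97 ≡ 85·95·72 ≡ 2 (mod 149)
97^2 = 9409 ≡ 22
97^4 ≡ 22^2 = 484 ≡ 37
97^8 ≡ 37^2 = 1369 ≡ 28
97^16 ≡ 28^2 = 784 ≡ 39
97^32 ≡ 39^2 = 1521 ≡ 31
97^64 ≡ 31^2 = 961 ≡ 67
67 = 64 + 2 + 1, so 97^67 ≡ 67·22·97 ≡ 87 (mod 149)
2·87 = 174 ≡ 25 (mod 149)
146 ≠ 25, so verification fails.

reject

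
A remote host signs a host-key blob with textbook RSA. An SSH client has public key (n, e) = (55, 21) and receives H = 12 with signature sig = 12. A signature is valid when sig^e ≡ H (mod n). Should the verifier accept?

accept

Squares mod 55: sig^1≡12, sig^2≡34, sig^4≡1, sig^8≡1, sig^16≡1
21 = 16 + 4 + 1, so sig^21 ≡ 1·1·12 ≡ 12 (mod 55)
Since 12 equals the digest 12, verification succeeds.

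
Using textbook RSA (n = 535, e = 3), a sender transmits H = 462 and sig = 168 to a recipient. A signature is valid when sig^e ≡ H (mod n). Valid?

sig^3 mod 535 = 462
Since 462 equals the digest 462, verification succeeds.

yes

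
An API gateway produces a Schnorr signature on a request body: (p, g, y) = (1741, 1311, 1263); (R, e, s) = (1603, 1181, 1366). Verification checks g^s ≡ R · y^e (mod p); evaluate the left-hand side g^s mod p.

1311^1366 mod 1741 = 49

49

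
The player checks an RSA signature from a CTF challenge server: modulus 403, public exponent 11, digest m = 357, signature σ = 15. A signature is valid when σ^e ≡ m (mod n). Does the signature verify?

σ^11 mod 403 = 46
σ^11 mod 403 = 46, but m = 357.

does not verify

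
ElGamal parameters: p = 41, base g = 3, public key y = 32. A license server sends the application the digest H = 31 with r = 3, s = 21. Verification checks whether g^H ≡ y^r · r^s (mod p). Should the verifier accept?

Left side g^H mod p:
3^2 = 9
3^4 ≡ 9^2 = 81 ≡ 40
3^8 ≡ 40^2 = 1600 ≡ 1
3^16 ≡ 1^2 = 1
31 = 16 + 8 + 4 + 2 + 1, so 3^31 ≡ 1·1·40·9·3 ≡ 14 (mod 41)
Right side y^r · r^s mod p:
32^2 = 1024 ≡ 40
3 = 2 + 1, so 32^3 ≡ 40·32 ≡ 9 (mod 41)
3^2 = 9
3^4 ≡ 9^2 = 81 ≡ 40
3^8 ≡ 40^2 = 1600 ≡ 1
3^16 ≡ 1^2 = 1
21 = 16 + 4 + 1, so 3^21 ≡ 1·40·3 ≡ 38 (mod 41)
9·38 = 342 ≡ 14 (mod 41)
14 ≡ 14 (mod 41), so the signature is genuine.

accept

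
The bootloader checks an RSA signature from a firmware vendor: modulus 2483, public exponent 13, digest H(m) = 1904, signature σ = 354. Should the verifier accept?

Squares mod 2483: σ^1≡354, σ^2≡1166, σ^4≡1355, σ^8≡1088
13 = 8 + 4 + 1, so σ^13 ≡ 1088·1355·354 ≡ 1537 (mod 2483)
1537 ≠ 1904, so verification fails.

reject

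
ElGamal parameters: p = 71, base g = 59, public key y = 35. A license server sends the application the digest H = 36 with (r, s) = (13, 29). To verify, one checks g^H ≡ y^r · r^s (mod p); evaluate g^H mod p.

12

59^36 mod 71 = 12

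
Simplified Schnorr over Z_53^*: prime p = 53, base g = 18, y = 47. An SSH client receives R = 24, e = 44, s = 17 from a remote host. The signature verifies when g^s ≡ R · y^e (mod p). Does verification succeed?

fails

g^s mod p:
18^2 = 324 ≡ 6
18^4 ≡ 6^2 = 36
18^8 ≡ 36^2 = 1296 ≡ 24
18^16 ≡ 24^2 = 576 ≡ 46
17 = 16 + 1, so 18^17 ≡ 46·18 ≡ 33 (mod 53)
R · y^e mod p:
47^2 = 2209 ≡ 36
47^4 ≡ 36^2 = 1296 ≡ 24
47^8 ≡ 24^2 = 576 ≡ 46
47^16 ≡ 46^2 = 2116 ≡ 49
47^32 ≡ 49^2 = 2401 ≡ 16
44 = 32 + 8 + 4, so 47^44 ≡ 16·46·24 ≡ 15 (mod 53)
24·15 = 360 ≡ 42 (mod 53)
33 ≠ 42; the check fails.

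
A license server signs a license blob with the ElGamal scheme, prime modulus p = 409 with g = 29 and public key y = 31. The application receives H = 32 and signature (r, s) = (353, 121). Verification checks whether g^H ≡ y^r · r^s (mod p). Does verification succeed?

fails

Left side g^H mod p:
Squares mod 409: 29^1≡29, 29^2≡23, 29^4≡120, 29^8≡85, 29^16≡272, 29^32≡364
29^32 ≡ 364 (mod 409)
Right side y^r · r^s mod p:
Squares mod 409: 31^1≡31, 31^2≡143, 31^4≡408, 31^8≡1, 31^16≡1, 31^32≡1, 31^64≡1, 31^128≡1, 31^256≡1
353 = 256 + 64 + 32 + 1, so 31^353 ≡ 1·1·1·31 ≡ 31 (mod 409)
Squares mod 409: 353^1≡353, 353^2≡273, 353^4≡91, 353^8≡101, 353^16≡385, 353^32≡167, 353^64≡77
121 = 64 + 32 + 16 + 8 + 1, so 353^121 ≡ 77·167·385·101·353 ≡ 260 (mod 409)
31·260 = 8060 ≡ 289 (mod 409)
364 ≠ 289, so verification fails.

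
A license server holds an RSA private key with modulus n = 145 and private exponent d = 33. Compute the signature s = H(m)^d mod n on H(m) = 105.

15

(H(m))^2 ≡ 105^2 = 11025 ≡ 5
(H(m))^4 ≡ 5^2 = 25
(H(m))^8 ≡ 25^2 = 625 ≡ 45
(H(m))^16 ≡ 45^2 = 2025 ≡ 140
(H(m))^32 ≡ 140^2 = 19600 ≡ 25
33 = 32 + 1, so (H(m))^33 ≡ 25·105 ≡ 15 (mod 145)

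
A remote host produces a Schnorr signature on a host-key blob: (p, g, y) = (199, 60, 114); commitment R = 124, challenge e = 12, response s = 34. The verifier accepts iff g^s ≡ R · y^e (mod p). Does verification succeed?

g^s mod p:
60^2 = 3600 ≡ 18
60^4 ≡ 18^2 = 324 ≡ 125
60^8 ≡ 125^2 = 15625 ≡ 103
60^16 ≡ 103^2 = 10609 ≡ 62
60^32 ≡ 62^2 = 3844 ≡ 63
34 = 32 + 2, so 60^34 ≡ 63·18 ≡ 139 (mod 199)
R · y^e mod p:
114^2 = 12996 ≡ 61
114^4 ≡ 61^2 = 3721 ≡ 139
114^8 ≡ 139^2 = 19321 ≡ 18
12 = 8 + 4, so 114^12 ≡ 18·139 ≡ 114 (mod 199)
124·114 = 14136 ≡ 7 (mod 199)
139 ≠ 7; the check fails.

fails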